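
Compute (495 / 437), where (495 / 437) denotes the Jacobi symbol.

1

Reduce the numerator: 495 ≡ 58 (mod 437), so (495 / 437) = (58 / 437).
Factor out 2: 58 = 2·29. Since 437 ≡ 5 (mod 8), (2 / 437) = -1. Now have -(29 / 437).
29 ≡ 1 (mod 4), so quadratic reciprocity gives (29 / 437) = (437 / 29). Reduce: 437 ≡ 2 (mod 29). Now have -(2 / 29).
Factor out 2: 2 = 2. Since 29 ≡ 5 (mod 8), (2 / 29) = -1. Now have (1 / 29).
(1 / 29) = 1. Collecting the sign factors: 1.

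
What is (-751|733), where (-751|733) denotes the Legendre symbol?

-1

(-751|733)
  = (751|733)    [733 ≡ 1 mod 4 ⇒ (-1|733) = +1]
  = (18|733)    [751 ≡ 18 mod 733]
  = -(9|733)    [733 ≡ 5 mod 8 ⇒ (2|733) = -1]
  = -(733|9)    [QR: 9 ≡ 1 mod 4, sign kept]
  = -(4|9)    [733 ≡ 4 mod 9]
  = -(1|9)    [9 ≡ 1 mod 8 ⇒ (2|9)^2 = +1]
  = -1    [(1|9) = 1]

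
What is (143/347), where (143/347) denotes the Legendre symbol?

(143/347)
  = -(347/143)    [QR: both ≡ 3 mod 4, sign flips]
  = -(61/143)    [347 ≡ 61 mod 143]
  = -(143/61)    [QR: 61 ≡ 1 mod 4, sign kept]
  = -(21/61)    [143 ≡ 21 mod 61]
  = -(61/21)    [QR: 21 ≡ 1 mod 4, sign kept]
  = -(19/21)    [61 ≡ 19 mod 21]
  = -(21/19)    [QR: 21 ≡ 1 mod 4, sign kept]
  = -(2/19)    [21 ≡ 2 mod 19]
  = (1/19)    [19 ≡ 3 mod 8 ⇒ (2/19) = -1]
  = 1    [(1/19) = 1]

1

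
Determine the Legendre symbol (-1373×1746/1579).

-1

By multiplicativity, (-1373·1746/1579) = (-1373/1579)·(1746/1579).
First factor (-1373/1579):
Pull out -1: (-1373/1579) = (-1/1579)·(1373/1579). Since 1579 ≡ 3 (mod 4), (-1/1579) = -1. Now have -(1373/1579).
1373 ≡ 1 (mod 4), so quadratic reciprocity gives (1373/1579) = (1579/1373). Reduce: 1579 ≡ 206 (mod 1373). Now have -(206/1373).
Factor out 2: 206 = 2·103. Since 1373 ≡ 5 (mod 8), (2/1373) = -1. Now have (103/1373).
1373 ≡ 1 (mod 4), so quadratic reciprocity gives (103/1373) = (1373/103). Reduce: 1373 ≡ 34 (mod 103). Now have (34/103).
Factor out 2: 34 = 2·17. Since 103 ≡ 7 (mod 8), (2/103) = +1. Now have (17/103).
17 ≡ 1 (mod 4), so quadratic reciprocity gives (17/103) = (103/17). Reduce: 103 ≡ 1 (mod 17). Now have (1/17).
(1/17) = 1. Collecting the sign factors: 1.
Second factor (1746/1579):
Reduce the numerator: 1746 ≡ 167 (mod 1579), so (1746/1579) = (167/1579).
Both 167 ≡ 3 and 1579 ≡ 3 (mod 4), so reciprocity gives (167/1579) = -(1579/167). Reduce: 1579 ≡ 76 (mod 167). Now have -(76/167).
Factor out 2: 76 = 2^2·19. Since 167 ≡ 7 (mod 8), (2/167) = +1, and (2/167)^2 = +1. Now have -(19/167).
Both 19 ≡ 3 and 167 ≡ 3 (mod 4), so reciprocity gives (19/167) = -(167/19). Reduce: 167 ≡ 15 (mod 19). Now have (15/19).
Both 15 ≡ 3 and 19 ≡ 3 (mod 4), so reciprocity gives (15/19) = -(19/15). Reduce: 19 ≡ 4 (mod 15). Now have -(4/15).
Factor out 2: 4 = 2^2. Since 15 ≡ 7 (mod 8), (2/15) = +1, and (2/15)^2 = +1. Now have -(1/15).
(1/15) = 1. Collecting the sign factors: -1.
Product: (1)·(-1) = -1.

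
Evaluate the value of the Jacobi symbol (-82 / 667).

(-82 / 667)
  = (585 / 667)    [-82 ≡ 585 mod 667]
  = (667 / 585)    [QR: 585 ≡ 1 mod 4, sign kept]
  = (82 / 585)    [667 ≡ 82 mod 585]
  = (41 / 585)    [585 ≡ 1 mod 8 ⇒ (2 / 585) = +1]
  = (585 / 41)    [QR: 41 ≡ 1 mod 4, sign kept]
  = (11 / 41)    [585 ≡ 11 mod 41]
  = (41 / 11)    [QR: 41 ≡ 1 mod 4, sign kept]
  = (8 / 11)    [41 ≡ 8 mod 11]
  = -(1 / 11)    [11 ≡ 3 mod 8 ⇒ (2 / 11)^3 = -1]
  = -1    [(1 / 11) = 1]

-1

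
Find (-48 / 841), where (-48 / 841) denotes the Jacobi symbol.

(-48 / 841)
  = (793 / 841)    [-48 ≡ 793 mod 841]
  = (841 / 793)    [QR: 793 ≡ 1 mod 4, sign kept]
  = (48 / 793)    [841 ≡ 48 mod 793]
  = (3 / 793)    [793 ≡ 1 mod 8 ⇒ (2 / 793)^4 = +1]
  = (793 / 3)    [QR: 793 ≡ 1 mod 4, sign kept]
  = (1 / 3)    [793 ≡ 1 mod 3]
  = 1    [(1 / 3) = 1]

1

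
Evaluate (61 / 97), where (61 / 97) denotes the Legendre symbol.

61 ≡ 1 (mod 4), so quadratic reciprocity gives (61 / 97) = (97 / 61). Reduce: 97 ≡ 36 (mod 61). Now have (36 / 61).
Factor out 2: 36 = 2^2·9. Since 61 ≡ 5 (mod 8), (2 / 61) = -1, and (2 / 61)^2 = +1. Now have (9 / 61).
9 ≡ 1 (mod 4), so quadratic reciprocity gives (9 / 61) = (61 / 9). Reduce: 61 ≡ 7 (mod 9). Now have (7 / 9).
9 ≡ 1 (mod 4), so quadratic reciprocity gives (7 / 9) = (9 / 7). Reduce: 9 ≡ 2 (mod 7). Now have (2 / 7).
Factor out 2: 2 = 2. Since 7 ≡ 7 (mod 8), (2 / 7) = +1. Now have (1 / 7).
(1 / 7) = 1. Collecting the sign factors: 1.

1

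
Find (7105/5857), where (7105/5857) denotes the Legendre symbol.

Reduce the numerator: 7105 ≡ 1248 (mod 5857), so (7105/5857) = (1248/5857).
Factor out 2: 1248 = 2^5·39. Since 5857 ≡ 1 (mod 8), (2/5857) = +1, and (2/5857)^5 = +1. Now have (39/5857).
5857 ≡ 1 (mod 4), so quadratic reciprocity gives (39/5857) = (5857/39). Reduce: 5857 ≡ 7 (mod 39). Now have (7/39).
Both 7 ≡ 3 and 39 ≡ 3 (mod 4), so reciprocity gives (7/39) = -(39/7). Reduce: 39 ≡ 4 (mod 7). Now have -(4/7).
Factor out 2: 4 = 2^2. Since 7 ≡ 7 (mod 8), (2/7) = +1, and (2/7)^2 = +1. Now have -(1/7).
(1/7) = 1. Collecting the sign factors: -1.

-1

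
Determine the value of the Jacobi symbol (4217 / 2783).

(4217 / 2783)
  = (1434 / 2783)    [4217 ≡ 1434 mod 2783]
  = (717 / 2783)    [2783 ≡ 7 mod 8 ⇒ (2 / 2783) = +1]
  = (2783 / 717)    [QR: 717 ≡ 1 mod 4, sign kept]
  = (632 / 717)    [2783 ≡ 632 mod 717]
  = -(79 / 717)    [717 ≡ 5 mod 8 ⇒ (2 / 717)^3 = -1]
  = -(717 / 79)    [QR: 717 ≡ 1 mod 4, sign kept]
  = -(6 / 79)    [717 ≡ 6 mod 79]
  = -(3 / 79)    [79 ≡ 7 mod 8 ⇒ (2 / 79) = +1]
  = (79 / 3)    [QR: both ≡ 3 mod 4, sign flips]
  = (1 / 3)    [79 ≡ 1 mod 3]
  = 1    [(1 / 3) = 1]

1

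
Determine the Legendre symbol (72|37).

-1

Reduce the numerator: 72 ≡ 35 (mod 37), so (72|37) = (35|37).
37 ≡ 1 (mod 4), so quadratic reciprocity gives (35|37) = (37|35). Reduce: 37 ≡ 2 (mod 35). Now have (2|35).
Factor out 2: 2 = 2. Since 35 ≡ 3 (mod 8), (2|35) = -1. Now have -(1|35).
(1|35) = 1. Collecting the sign factors: -1.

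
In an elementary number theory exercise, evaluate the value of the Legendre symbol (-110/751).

Reduce the numerator: -110 ≡ 641 (mod 751), so (-110/751) = (641/751).
641 ≡ 1 (mod 4), so quadratic reciprocity gives (641/751) = (751/641). Reduce: 751 ≡ 110 (mod 641). Now have (110/641).
Factor out 2: 110 = 2·55. Since 641 ≡ 1 (mod 8), (2/641) = +1. Now have (55/641).
641 ≡ 1 (mod 4), so quadratic reciprocity gives (55/641) = (641/55). Reduce: 641 ≡ 36 (mod 55). Now have (36/55).
Factor out 2: 36 = 2^2·9. Since 55 ≡ 7 (mod 8), (2/55) = +1, and (2/55)^2 = +1. Now have (9/55).
9 ≡ 1 (mod 4), so quadratic reciprocity gives (9/55) = (55/9). Reduce: 55 ≡ 1 (mod 9). Now have (1/9).
(1/9) = 1. Collecting the sign factors: 1.

1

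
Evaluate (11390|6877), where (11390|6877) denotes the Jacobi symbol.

(11390|6877)
  = (4513|6877)    [11390 ≡ 4513 mod 6877]
  = (6877|4513)    [QR: 4513 ≡ 1 mod 4, sign kept]
  = (2364|4513)    [6877 ≡ 2364 mod 4513]
  = (591|4513)    [4513 ≡ 1 mod 8 ⇒ (2|4513)^2 = +1]
  = (4513|591)    [QR: 4513 ≡ 1 mod 4, sign kept]
  = (376|591)    [4513 ≡ 376 mod 591]
  = (47|591)    [591 ≡ 7 mod 8 ⇒ (2|591)^3 = +1]
  = -(591|47)    [QR: both ≡ 3 mod 4, sign flips]
  = -(27|47)    [591 ≡ 27 mod 47]
  = (47|27)    [QR: both ≡ 3 mod 4, sign flips]
  = (20|27)    [47 ≡ 20 mod 27]
  = (5|27)    [27 ≡ 3 mod 8 ⇒ (2|27)^2 = +1]
  = (27|5)    [QR: 5 ≡ 1 mod 4, sign kept]
  = (2|5)    [27 ≡ 2 mod 5]
  = -(1|5)    [5 ≡ 5 mod 8 ⇒ (2|5) = -1]
  = -1    [(1|5) = 1]

-1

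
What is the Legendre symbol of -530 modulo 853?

Reduce the numerator: -530 ≡ 323 (mod 853), so (-530|853) = (323|853).
853 ≡ 1 (mod 4), so quadratic reciprocity gives (323|853) = (853|323). Reduce: 853 ≡ 207 (mod 323). Now have (207|323).
Both 207 ≡ 3 and 323 ≡ 3 (mod 4), so reciprocity gives (207|323) = -(323|207). Reduce: 323 ≡ 116 (mod 207). Now have -(116|207).
Factor out 2: 116 = 2^2·29. Since 207 ≡ 7 (mod 8), (2|207) = +1, and (2|207)^2 = +1. Now have -(29|207).
29 ≡ 1 (mod 4), so quadratic reciprocity gives (29|207) = (207|29). Reduce: 207 ≡ 4 (mod 29). Now have -(4|29).
Factor out 2: 4 = 2^2. Since 29 ≡ 5 (mod 8), (2|29) = -1, and (2|29)^2 = +1. Now have -(1|29).
(1|29) = 1. Collecting the sign factors: -1.

-1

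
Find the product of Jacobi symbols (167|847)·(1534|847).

By multiplicativity, (167·1534|847) = (167|847)·(1534|847).
First factor (167|847):
(167|847)
  = -(847|167)    [QR: both ≡ 3 mod 4, sign flips]
  = -(12|167)    [847 ≡ 12 mod 167]
  = -(3|167)    [167 ≡ 7 mod 8 ⇒ (2|167)^2 = +1]
  = (167|3)    [QR: both ≡ 3 mod 4, sign flips]
  = (2|3)    [167 ≡ 2 mod 3]
  = -(1|3)    [3 ≡ 3 mod 8 ⇒ (2|3) = -1]
  = -1    [(1|3) = 1]
Second factor (1534|847):
(1534|847)
  = (687|847)    [1534 ≡ 687 mod 847]
  = -(847|687)    [QR: both ≡ 3 mod 4, sign flips]
  = -(160|687)    [847 ≡ 160 mod 687]
  = -(5|687)    [687 ≡ 7 mod 8 ⇒ (2|687)^5 = +1]
  = -(687|5)    [QR: 5 ≡ 1 mod 4, sign kept]
  = -(2|5)    [687 ≡ 2 mod 5]
  = (1|5)    [5 ≡ 5 mod 8 ⇒ (2|5) = -1]
  = 1    [(1|5) = 1]
Product: (-1)·(1) = -1.

-1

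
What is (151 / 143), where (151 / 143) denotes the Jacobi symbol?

1

Reduce the numerator: 151 ≡ 8 (mod 143), so (151 / 143) = (8 / 143).
Factor out 2: 8 = 2^3. Since 143 ≡ 7 (mod 8), (2 / 143) = +1, and (2 / 143)^3 = +1. Now have (1 / 143).
(1 / 143) = 1. Collecting the sign factors: 1.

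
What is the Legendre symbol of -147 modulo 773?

-1

(-147 / 773)
  = (147 / 773)    [773 ≡ 1 mod 4 ⇒ (-1 / 773) = +1]
  = (773 / 147)    [QR: 773 ≡ 1 mod 4, sign kept]
  = (38 / 147)    [773 ≡ 38 mod 147]
  = -(19 / 147)    [147 ≡ 3 mod 8 ⇒ (2 / 147) = -1]
  = (147 / 19)    [QR: both ≡ 3 mod 4, sign flips]
  = (14 / 19)    [147 ≡ 14 mod 19]
  = -(7 / 19)    [19 ≡ 3 mod 8 ⇒ (2 / 19) = -1]
  = (19 / 7)    [QR: both ≡ 3 mod 4, sign flips]
  = (5 / 7)    [19 ≡ 5 mod 7]
  = (7 / 5)    [QR: 5 ≡ 1 mod 4, sign kept]
  = (2 / 5)    [7 ≡ 2 mod 5]
  = -(1 / 5)    [5 ≡ 5 mod 8 ⇒ (2 / 5) = -1]
  = -1    [(1 / 5) = 1]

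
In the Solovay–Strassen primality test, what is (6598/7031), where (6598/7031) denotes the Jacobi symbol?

(6598/7031)
  = (3299/7031)    [7031 ≡ 7 mod 8 ⇒ (2/7031) = +1]
  = -(7031/3299)    [QR: both ≡ 3 mod 4, sign flips]
  = -(433/3299)    [7031 ≡ 433 mod 3299]
  = -(3299/433)    [QR: 433 ≡ 1 mod 4, sign kept]
  = -(268/433)    [3299 ≡ 268 mod 433]
  = -(67/433)    [433 ≡ 1 mod 8 ⇒ (2/433)^2 = +1]
  = -(433/67)    [QR: 433 ≡ 1 mod 4, sign kept]
  = -(31/67)    [433 ≡ 31 mod 67]
  = (67/31)    [QR: both ≡ 3 mod 4, sign flips]
  = (5/31)    [67 ≡ 5 mod 31]
  = (31/5)    [QR: 5 ≡ 1 mod 4, sign kept]
  = (1/5)    [31 ≡ 1 mod 5]
  = 1    [(1/5) = 1]

1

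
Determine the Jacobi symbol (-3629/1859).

1

(-3629/1859)
  = -(3629/1859)    [1859 ≡ 3 mod 4 ⇒ (-1/1859) = -1]
  = -(1770/1859)    [3629 ≡ 1770 mod 1859]
  = (885/1859)    [1859 ≡ 3 mod 8 ⇒ (2/1859) = -1]
  = (1859/885)    [QR: 885 ≡ 1 mod 4, sign kept]
  = (89/885)    [1859 ≡ 89 mod 885]
  = (885/89)    [QR: 89 ≡ 1 mod 4, sign kept]
  = (84/89)    [885 ≡ 84 mod 89]
  = (21/89)    [89 ≡ 1 mod 8 ⇒ (2/89)^2 = +1]
  = (89/21)    [QR: 21 ≡ 1 mod 4, sign kept]
  = (5/21)    [89 ≡ 5 mod 21]
  = (21/5)    [QR: 5 ≡ 1 mod 4, sign kept]
  = (1/5)    [21 ≡ 1 mod 5]
  = 1    [(1/5) = 1]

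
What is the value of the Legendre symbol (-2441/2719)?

-1

Reduce the numerator: -2441 ≡ 278 (mod 2719), so (-2441/2719) = (278/2719).
Factor out 2: 278 = 2·139. Since 2719 ≡ 7 (mod 8), (2/2719) = +1. Now have (139/2719).
Both 139 ≡ 3 and 2719 ≡ 3 (mod 4), so reciprocity gives (139/2719) = -(2719/139). Reduce: 2719 ≡ 78 (mod 139). Now have -(78/139).
Factor out 2: 78 = 2·39. Since 139 ≡ 3 (mod 8), (2/139) = -1. Now have (39/139).
Both 39 ≡ 3 and 139 ≡ 3 (mod 4), so reciprocity gives (39/139) = -(139/39). Reduce: 139 ≡ 22 (mod 39). Now have -(22/39).
Factor out 2: 22 = 2·11. Since 39 ≡ 7 (mod 8), (2/39) = +1. Now have -(11/39).
Both 11 ≡ 3 and 39 ≡ 3 (mod 4), so reciprocity gives (11/39) = -(39/11). Reduce: 39 ≡ 6 (mod 11). Now have (6/11).
Factor out 2: 6 = 2·3. Since 11 ≡ 3 (mod 8), (2/11) = -1. Now have -(3/11).
Both 3 ≡ 3 and 11 ≡ 3 (mod 4), so reciprocity gives (3/11) = -(11/3). Reduce: 11 ≡ 2 (mod 3). Now have (2/3).
Factor out 2: 2 = 2. Since 3 ≡ 3 (mod 8), (2/3) = -1. Now have -(1/3).
(1/3) = 1. Collecting the sign factors: -1.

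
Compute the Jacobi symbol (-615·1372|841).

By multiplicativity, (-615·1372|841) = (-615|841)·(1372|841).
First factor (-615|841):
Reduce the numerator: -615 ≡ 226 (mod 841), so (-615|841) = (226|841).
Factor out 2: 226 = 2·113. Since 841 ≡ 1 (mod 8), (2|841) = +1. Now have (113|841).
113 ≡ 1 (mod 4), so quadratic reciprocity gives (113|841) = (841|113). Reduce: 841 ≡ 50 (mod 113). Now have (50|113).
Factor out 2: 50 = 2·25. Since 113 ≡ 1 (mod 8), (2|113) = +1. Now have (25|113).
25 ≡ 1 (mod 4), so quadratic reciprocity gives (25|113) = (113|25). Reduce: 113 ≡ 13 (mod 25). Now have (13|25).
13 ≡ 1 (mod 4), so quadratic reciprocity gives (13|25) = (25|13). Reduce: 25 ≡ 12 (mod 13). Now have (12|13).
Factor out 2: 12 = 2^2·3. Since 13 ≡ 5 (mod 8), (2|13) = -1, and (2|13)^2 = +1. Now have (3|13).
13 ≡ 1 (mod 4), so quadratic reciprocity gives (3|13) = (13|3). Reduce: 13 ≡ 1 (mod 3). Now have (1|3).
(1|3) = 1. Collecting the sign factors: 1.
Second factor (1372|841):
Reduce the numerator: 1372 ≡ 531 (mod 841), so (1372|841) = (531|841).
841 ≡ 1 (mod 4), so quadratic reciprocity gives (531|841) = (841|531). Reduce: 841 ≡ 310 (mod 531). Now have (310|531).
Factor out 2: 310 = 2·155. Since 531 ≡ 3 (mod 8), (2|531) = -1. Now have -(155|531).
Both 155 ≡ 3 and 531 ≡ 3 (mod 4), so reciprocity gives (155|531) = -(531|155). Reduce: 531 ≡ 66 (mod 155). Now have (66|155).
Factor out 2: 66 = 2·33. Since 155 ≡ 3 (mod 8), (2|155) = -1. Now have -(33|155).
33 ≡ 1 (mod 4), so quadratic reciprocity gives (33|155) = (155|33). Reduce: 155 ≡ 23 (mod 33). Now have -(23|33).
33 ≡ 1 (mod 4), so quadratic reciprocity gives (23|33) = (33|23). Reduce: 33 ≡ 10 (mod 23). Now have -(10|23).
Factor out 2: 10 = 2·5. Since 23 ≡ 7 (mod 8), (2|23) = +1. Now have -(5|23).
5 ≡ 1 (mod 4), so quadratic reciprocity gives (5|23) = (23|5). Reduce: 23 ≡ 3 (mod 5). Now have -(3|5).
5 ≡ 1 (mod 4), so quadratic reciprocity gives (3|5) = (5|3). Reduce: 5 ≡ 2 (mod 3). Now have -(2|3).
Factor out 2: 2 = 2. Since 3 ≡ 3 (mod 8), (2|3) = -1. Now have (1|3).
(1|3) = 1. Collecting the sign factors: 1.
Product: (1)·(1) = 1.

1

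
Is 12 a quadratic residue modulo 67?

(12|67)
  = (3|67)    [67 ≡ 3 mod 8 ⇒ (2|67)^2 = +1]
  = -(67|3)    [QR: both ≡ 3 mod 4, sign flips]
  = -(1|3)    [67 ≡ 1 mod 3]
  = -1    [(1|3) = 1]
(12|67) = -1, and 67 is prime, so 12 is not a quadratic residue mod 67.

no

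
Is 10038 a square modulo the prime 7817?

yes

Reduce the numerator: 10038 ≡ 2221 (mod 7817), so (10038|7817) = (2221|7817).
2221 ≡ 1 (mod 4), so quadratic reciprocity gives (2221|7817) = (7817|2221). Reduce: 7817 ≡ 1154 (mod 2221). Now have (1154|2221).
Factor out 2: 1154 = 2·577. Since 2221 ≡ 5 (mod 8), (2|2221) = -1. Now have -(577|2221).
577 ≡ 1 (mod 4), so quadratic reciprocity gives (577|2221) = (2221|577). Reduce: 2221 ≡ 490 (mod 577). Now have -(490|577).
Factor out 2: 490 = 2·245. Since 577 ≡ 1 (mod 8), (2|577) = +1. Now have -(245|577).
245 ≡ 1 (mod 4), so quadratic reciprocity gives (245|577) = (577|245). Reduce: 577 ≡ 87 (mod 245). Now have -(87|245).
245 ≡ 1 (mod 4), so quadratic reciprocity gives (87|245) = (245|87). Reduce: 245 ≡ 71 (mod 87). Now have -(71|87).
Both 71 ≡ 3 and 87 ≡ 3 (mod 4), so reciprocity gives (71|87) = -(87|71). Reduce: 87 ≡ 16 (mod 71). Now have (16|71).
Factor out 2: 16 = 2^4. Since 71 ≡ 7 (mod 8), (2|71) = +1, and (2|71)^4 = +1. Now have (1|71).
(1|71) = 1. Collecting the sign factors: 1.
The Legendre symbol is 1, so x^2 ≡ 10038 (mod 7817) has solution.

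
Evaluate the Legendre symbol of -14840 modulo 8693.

Pull out -1: (-14840|8693) = (-1|8693)·(14840|8693). Since 8693 ≡ 1 (mod 4), (-1|8693) = +1. Now have (14840|8693).
Reduce the numerator: 14840 ≡ 6147 (mod 8693), so (14840|8693) = (6147|8693).
8693 ≡ 1 (mod 4), so quadratic reciprocity gives (6147|8693) = (8693|6147). Reduce: 8693 ≡ 2546 (mod 6147). Now have (2546|6147).
Factor out 2: 2546 = 2·1273. Since 6147 ≡ 3 (mod 8), (2|6147) = -1. Now have -(1273|6147).
1273 ≡ 1 (mod 4), so quadratic reciprocity gives (1273|6147) = (6147|1273). Reduce: 6147 ≡ 1055 (mod 1273). Now have -(1055|1273).
1273 ≡ 1 (mod 4), so quadratic reciprocity gives (1055|1273) = (1273|1055). Reduce: 1273 ≡ 218 (mod 1055). Now have -(218|1055).
Factor out 2: 218 = 2·109. Since 1055 ≡ 7 (mod 8), (2|1055) = +1. Now have -(109|1055).
109 ≡ 1 (mod 4), so quadratic reciprocity gives (109|1055) = (1055|109). Reduce: 1055 ≡ 74 (mod 109). Now have -(74|109).
Factor out 2: 74 = 2·37. Since 109 ≡ 5 (mod 8), (2|109) = -1. Now have (37|109).
37 ≡ 1 (mod 4), so quadratic reciprocity gives (37|109) = (109|37). Reduce: 109 ≡ 35 (mod 37). Now have (35|37).
37 ≡ 1 (mod 4), so quadratic reciprocity gives (35|37) = (37|35). Reduce: 37 ≡ 2 (mod 35). Now have (2|35).
Factor out 2: 2 = 2. Since 35 ≡ 3 (mod 8), (2|35) = -1. Now have -(1|35).
(1|35) = 1. Collecting the sign factors: -1.

-1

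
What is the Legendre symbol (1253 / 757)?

-1

(1253 / 757)
  = (496 / 757)    [1253 ≡ 496 mod 757]
  = (31 / 757)    [757 ≡ 5 mod 8 ⇒ (2 / 757)^4 = +1]
  = (757 / 31)    [QR: 757 ≡ 1 mod 4, sign kept]
  = (13 / 31)    [757 ≡ 13 mod 31]
  = (31 / 13)    [QR: 13 ≡ 1 mod 4, sign kept]
  = (5 / 13)    [31 ≡ 5 mod 13]
  = (13 / 5)    [QR: 5 ≡ 1 mod 4, sign kept]
  = (3 / 5)    [13 ≡ 3 mod 5]
  = (5 / 3)    [QR: 5 ≡ 1 mod 4, sign kept]
  = (2 / 3)    [5 ≡ 2 mod 3]
  = -(1 / 3)    [3 ≡ 3 mod 8 ⇒ (2 / 3) = -1]
  = -1    [(1 / 3) = 1]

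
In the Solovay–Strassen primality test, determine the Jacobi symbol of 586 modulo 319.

Reduce the numerator: 586 ≡ 267 (mod 319), so (586/319) = (267/319).
Both 267 ≡ 3 and 319 ≡ 3 (mod 4), so reciprocity gives (267/319) = -(319/267). Reduce: 319 ≡ 52 (mod 267). Now have -(52/267).
Factor out 2: 52 = 2^2·13. Since 267 ≡ 3 (mod 8), (2/267) = -1, and (2/267)^2 = +1. Now have -(13/267).
13 ≡ 1 (mod 4), so quadratic reciprocity gives (13/267) = (267/13). Reduce: 267 ≡ 7 (mod 13). Now have -(7/13).
13 ≡ 1 (mod 4), so quadratic reciprocity gives (7/13) = (13/7). Reduce: 13 ≡ 6 (mod 7). Now have -(6/7).
Factor out 2: 6 = 2·3. Since 7 ≡ 7 (mod 8), (2/7) = +1. Now have -(3/7).
Both 3 ≡ 3 and 7 ≡ 3 (mod 4), so reciprocity gives (3/7) = -(7/3). Reduce: 7 ≡ 1 (mod 3). Now have (1/3).
(1/3) = 1. Collecting the sign factors: 1.

1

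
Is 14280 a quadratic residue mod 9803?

Reduce the numerator: 14280 ≡ 4477 (mod 9803), so (14280|9803) = (4477|9803).
4477 ≡ 1 (mod 4), so quadratic reciprocity gives (4477|9803) = (9803|4477). Reduce: 9803 ≡ 849 (mod 4477). Now have (849|4477).
849 ≡ 1 (mod 4), so quadratic reciprocity gives (849|4477) = (4477|849). Reduce: 4477 ≡ 232 (mod 849). Now have (232|849).
Factor out 2: 232 = 2^3·29. Since 849 ≡ 1 (mod 8), (2|849) = +1, and (2|849)^3 = +1. Now have (29|849).
29 ≡ 1 (mod 4), so quadratic reciprocity gives (29|849) = (849|29). Reduce: 849 ≡ 8 (mod 29). Now have (8|29).
Factor out 2: 8 = 2^3. Since 29 ≡ 5 (mod 8), (2|29) = -1, and (2|29)^3 = -1. Now have -(1|29).
(1|29) = 1. Collecting the sign factors: -1.
(14280|9803) = -1, and 9803 is prime, so 14280 is not a quadratic residue mod 9803.

no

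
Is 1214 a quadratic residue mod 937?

Reduce the numerator: 1214 ≡ 277 (mod 937), so (1214|937) = (277|937).
277 ≡ 1 (mod 4), so quadratic reciprocity gives (277|937) = (937|277). Reduce: 937 ≡ 106 (mod 277). Now have (106|277).
Factor out 2: 106 = 2·53. Since 277 ≡ 5 (mod 8), (2|277) = -1. Now have -(53|277).
53 ≡ 1 (mod 4), so quadratic reciprocity gives (53|277) = (277|53). Reduce: 277 ≡ 12 (mod 53). Now have -(12|53).
Factor out 2: 12 = 2^2·3. Since 53 ≡ 5 (mod 8), (2|53) = -1, and (2|53)^2 = +1. Now have -(3|53).
53 ≡ 1 (mod 4), so quadratic reciprocity gives (3|53) = (53|3). Reduce: 53 ≡ 2 (mod 3). Now have -(2|3).
Factor out 2: 2 = 2. Since 3 ≡ 3 (mod 8), (2|3) = -1. Now have (1|3).
(1|3) = 1. Collecting the sign factors: 1.
The Legendre symbol is 1, so x^2 ≡ 1214 (mod 937) has solution.

yes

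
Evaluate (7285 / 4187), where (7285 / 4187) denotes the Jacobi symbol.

Reduce the numerator: 7285 ≡ 3098 (mod 4187), so (7285 / 4187) = (3098 / 4187).
Factor out 2: 3098 = 2·1549. Since 4187 ≡ 3 (mod 8), (2 / 4187) = -1. Now have -(1549 / 4187).
1549 ≡ 1 (mod 4), so quadratic reciprocity gives (1549 / 4187) = (4187 / 1549). Reduce: 4187 ≡ 1089 (mod 1549). Now have -(1089 / 1549).
1089 ≡ 1 (mod 4), so quadratic reciprocity gives (1089 / 1549) = (1549 / 1089). Reduce: 1549 ≡ 460 (mod 1089). Now have -(460 / 1089).
Factor out 2: 460 = 2^2·115. Since 1089 ≡ 1 (mod 8), (2 / 1089) = +1, and (2 / 1089)^2 = +1. Now have -(115 / 1089).
1089 ≡ 1 (mod 4), so quadratic reciprocity gives (115 / 1089) = (1089 / 115). Reduce: 1089 ≡ 54 (mod 115). Now have -(54 / 115).
Factor out 2: 54 = 2·27. Since 115 ≡ 3 (mod 8), (2 / 115) = -1. Now have (27 / 115).
Both 27 ≡ 3 and 115 ≡ 3 (mod 4), so reciprocity gives (27 / 115) = -(115 / 27). Reduce: 115 ≡ 7 (mod 27). Now have -(7 / 27).
Both 7 ≡ 3 and 27 ≡ 3 (mod 4), so reciprocity gives (7 / 27) = -(27 / 7). Reduce: 27 ≡ 6 (mod 7). Now have (6 / 7).
Factor out 2: 6 = 2·3. Since 7 ≡ 7 (mod 8), (2 / 7) = +1. Now have (3 / 7).
Both 3 ≡ 3 and 7 ≡ 3 (mod 4), so reciprocity gives (3 / 7) = -(7 / 3). Reduce: 7 ≡ 1 (mod 3). Now have -(1 / 3).
(1 / 3) = 1. Collecting the sign factors: -1.

-1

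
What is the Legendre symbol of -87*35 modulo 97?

By multiplicativity, (-87·35/97) = (-87/97)·(35/97).
First factor (-87/97):
(-87/97)
  = (10/97)    [-87 ≡ 10 mod 97]
  = (5/97)    [97 ≡ 1 mod 8 ⇒ (2/97) = +1]
  = (97/5)    [QR: 5 ≡ 1 mod 4, sign kept]
  = (2/5)    [97 ≡ 2 mod 5]
  = -(1/5)    [5 ≡ 5 mod 8 ⇒ (2/5) = -1]
  = -1    [(1/5) = 1]
Second factor (35/97):
(35/97)
  = (97/35)    [QR: 97 ≡ 1 mod 4, sign kept]
  = (27/35)    [97 ≡ 27 mod 35]
  = -(35/27)    [QR: both ≡ 3 mod 4, sign flips]
  = -(8/27)    [35 ≡ 8 mod 27]
  = (1/27)    [27 ≡ 3 mod 8 ⇒ (2/27)^3 = -1]
  = 1    [(1/27) = 1]
Product: (-1)·(1) = -1.

-1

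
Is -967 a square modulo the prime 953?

(-967/953)
  = (939/953)    [-967 ≡ 939 mod 953]
  = (953/939)    [QR: 953 ≡ 1 mod 4, sign kept]
  = (14/939)    [953 ≡ 14 mod 939]
  = -(7/939)    [939 ≡ 3 mod 8 ⇒ (2/939) = -1]
  = (939/7)    [QR: both ≡ 3 mod 4, sign flips]
  = (1/7)    [939 ≡ 1 mod 7]
  = 1    [(1/7) = 1]
The Legendre symbol is 1, so x^2 ≡ -967 (mod 953) has solution.

yes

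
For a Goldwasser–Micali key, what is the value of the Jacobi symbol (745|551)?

(745|551)
  = (194|551)    [745 ≡ 194 mod 551]
  = (97|551)    [551 ≡ 7 mod 8 ⇒ (2|551) = +1]
  = (551|97)    [QR: 97 ≡ 1 mod 4, sign kept]
  = (66|97)    [551 ≡ 66 mod 97]
  = (33|97)    [97 ≡ 1 mod 8 ⇒ (2|97) = +1]
  = (97|33)    [QR: 33 ≡ 1 mod 4, sign kept]
  = (31|33)    [97 ≡ 31 mod 33]
  = (33|31)    [QR: 33 ≡ 1 mod 4, sign kept]
  = (2|31)    [33 ≡ 2 mod 31]
  = (1|31)    [31 ≡ 7 mod 8 ⇒ (2|31) = +1]
  = 1    [(1|31) = 1]

1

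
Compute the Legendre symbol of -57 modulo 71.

(-57/71)
  = -(57/71)    [71 ≡ 3 mod 4 ⇒ (-1/71) = -1]
  = -(71/57)    [QR: 57 ≡ 1 mod 4, sign kept]
  = -(14/57)    [71 ≡ 14 mod 57]
  = -(7/57)    [57 ≡ 1 mod 8 ⇒ (2/57) = +1]
  = -(57/7)    [QR: 57 ≡ 1 mod 4, sign kept]
  = -(1/7)    [57 ≡ 1 mod 7]
  = -1    [(1/7) = 1]

-1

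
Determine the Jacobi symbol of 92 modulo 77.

(92/77)
  = (15/77)    [92 ≡ 15 mod 77]
  = (77/15)    [QR: 77 ≡ 1 mod 4, sign kept]
  = (2/15)    [77 ≡ 2 mod 15]
  = (1/15)    [15 ≡ 7 mod 8 ⇒ (2/15) = +1]
  = 1    [(1/15) = 1]

1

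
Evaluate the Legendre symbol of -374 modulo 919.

(-374/919)
  = (545/919)    [-374 ≡ 545 mod 919]
  = (919/545)    [QR: 545 ≡ 1 mod 4, sign kept]
  = (374/545)    [919 ≡ 374 mod 545]
  = (187/545)    [545 ≡ 1 mod 8 ⇒ (2/545) = +1]
  = (545/187)    [QR: 545 ≡ 1 mod 4, sign kept]
  = (171/187)    [545 ≡ 171 mod 187]
  = -(187/171)    [QR: both ≡ 3 mod 4, sign flips]
  = -(16/171)    [187 ≡ 16 mod 171]
  = -(1/171)    [171 ≡ 3 mod 8 ⇒ (2/171)^4 = +1]
  = -1    [(1/171) = 1]

-1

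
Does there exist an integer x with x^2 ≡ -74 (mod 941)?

(-74/941)
  = (867/941)    [-74 ≡ 867 mod 941]
  = (941/867)    [QR: 941 ≡ 1 mod 4, sign kept]
  = (74/867)    [941 ≡ 74 mod 867]
  = -(37/867)    [867 ≡ 3 mod 8 ⇒ (2/867) = -1]
  = -(867/37)    [QR: 37 ≡ 1 mod 4, sign kept]
  = -(16/37)    [867 ≡ 16 mod 37]
  = -(1/37)    [37 ≡ 5 mod 8 ⇒ (2/37)^4 = +1]
  = -1    [(1/37) = 1]
(-74/941) = -1, and 941 is prime, so -74 is not a quadratic residue mod 941.

no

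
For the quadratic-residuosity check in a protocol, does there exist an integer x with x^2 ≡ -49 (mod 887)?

no

Pull out -1: (-49|887) = (-1|887)·(49|887). Since 887 ≡ 3 (mod 4), (-1|887) = -1. Now have -(49|887).
49 ≡ 1 (mod 4), so quadratic reciprocity gives (49|887) = (887|49). Reduce: 887 ≡ 5 (mod 49). Now have -(5|49).
5 ≡ 1 (mod 4), so quadratic reciprocity gives (5|49) = (49|5). Reduce: 49 ≡ 4 (mod 5). Now have -(4|5).
Factor out 2: 4 = 2^2. Since 5 ≡ 5 (mod 8), (2|5) = -1, and (2|5)^2 = +1. Now have -(1|5).
(1|5) = 1. Collecting the sign factors: -1.
(-49|887) = -1, and 887 is prime, so -49 is not a quadratic residue mod 887.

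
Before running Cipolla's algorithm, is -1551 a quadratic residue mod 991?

(-1551/991)
  = -(1551/991)    [991 ≡ 3 mod 4 ⇒ (-1/991) = -1]
  = -(560/991)    [1551 ≡ 560 mod 991]
  = -(35/991)    [991 ≡ 7 mod 8 ⇒ (2/991)^4 = +1]
  = (991/35)    [QR: both ≡ 3 mod 4, sign flips]
  = (11/35)    [991 ≡ 11 mod 35]
  = -(35/11)    [QR: both ≡ 3 mod 4, sign flips]
  = -(2/11)    [35 ≡ 2 mod 11]
  = (1/11)    [11 ≡ 3 mod 8 ⇒ (2/11) = -1]
  = 1    [(1/11) = 1]
(-1551/991) = 1, and 991 is prime, so -1551 is a quadratic residue mod 991.

yes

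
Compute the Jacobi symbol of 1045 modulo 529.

1

(1045/529)
  = (516/529)    [1045 ≡ 516 mod 529]
  = (129/529)    [529 ≡ 1 mod 8 ⇒ (2/529)^2 = +1]
  = (529/129)    [QR: 129 ≡ 1 mod 4, sign kept]
  = (13/129)    [529 ≡ 13 mod 129]
  = (129/13)    [QR: 13 ≡ 1 mod 4, sign kept]
  = (12/13)    [129 ≡ 12 mod 13]
  = (3/13)    [13 ≡ 5 mod 8 ⇒ (2/13)^2 = +1]
  = (13/3)    [QR: 13 ≡ 1 mod 4, sign kept]
  = (1/3)    [13 ≡ 1 mod 3]
  = 1    [(1/3) = 1]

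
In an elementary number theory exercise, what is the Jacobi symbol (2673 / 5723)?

(2673 / 5723)
  = (5723 / 2673)    [QR: 2673 ≡ 1 mod 4, sign kept]
  = (377 / 2673)    [5723 ≡ 377 mod 2673]
  = (2673 / 377)    [QR: 377 ≡ 1 mod 4, sign kept]
  = (34 / 377)    [2673 ≡ 34 mod 377]
  = (17 / 377)    [377 ≡ 1 mod 8 ⇒ (2 / 377) = +1]
  = (377 / 17)    [QR: 17 ≡ 1 mod 4, sign kept]
  = (3 / 17)    [377 ≡ 3 mod 17]
  = (17 / 3)    [QR: 17 ≡ 1 mod 4, sign kept]
  = (2 / 3)    [17 ≡ 2 mod 3]
  = -(1 / 3)    [3 ≡ 3 mod 8 ⇒ (2 / 3) = -1]
  = -1    [(1 / 3) = 1]

-1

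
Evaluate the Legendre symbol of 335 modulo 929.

(335/929)
  = (929/335)    [QR: 929 ≡ 1 mod 4, sign kept]
  = (259/335)    [929 ≡ 259 mod 335]
  = -(335/259)    [QR: both ≡ 3 mod 4, sign flips]
  = -(76/259)    [335 ≡ 76 mod 259]
  = -(19/259)    [259 ≡ 3 mod 8 ⇒ (2/259)^2 = +1]
  = (259/19)    [QR: both ≡ 3 mod 4, sign flips]
  = (12/19)    [259 ≡ 12 mod 19]
  = (3/19)    [19 ≡ 3 mod 8 ⇒ (2/19)^2 = +1]
  = -(19/3)    [QR: both ≡ 3 mod 4, sign flips]
  = -(1/3)    [19 ≡ 1 mod 3]
  = -1    [(1/3) = 1]

-1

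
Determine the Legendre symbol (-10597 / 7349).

(-10597 / 7349)
  = (10597 / 7349)    [7349 ≡ 1 mod 4 ⇒ (-1 / 7349) = +1]
  = (3248 / 7349)    [10597 ≡ 3248 mod 7349]
  = (203 / 7349)    [7349 ≡ 5 mod 8 ⇒ (2 / 7349)^4 = +1]
  = (7349 / 203)    [QR: 7349 ≡ 1 mod 4, sign kept]
  = (41 / 203)    [7349 ≡ 41 mod 203]
  = (203 / 41)    [QR: 41 ≡ 1 mod 4, sign kept]
  = (39 / 41)    [203 ≡ 39 mod 41]
  = (41 / 39)    [QR: 41 ≡ 1 mod 4, sign kept]
  = (2 / 39)    [41 ≡ 2 mod 39]
  = (1 / 39)    [39 ≡ 7 mod 8 ⇒ (2 / 39) = +1]
  = 1    [(1 / 39) = 1]

1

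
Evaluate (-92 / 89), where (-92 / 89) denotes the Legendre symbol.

-1

(-92 / 89)
  = (86 / 89)    [-92 ≡ 86 mod 89]
  = (43 / 89)    [89 ≡ 1 mod 8 ⇒ (2 / 89) = +1]
  = (89 / 43)    [QR: 89 ≡ 1 mod 4, sign kept]
  = (3 / 43)    [89 ≡ 3 mod 43]
  = -(43 / 3)    [QR: both ≡ 3 mod 4, sign flips]
  = -(1 / 3)    [43 ≡ 1 mod 3]
  = -1    [(1 / 3) = 1]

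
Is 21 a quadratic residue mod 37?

21 ≡ 1 (mod 4), so quadratic reciprocity gives (21/37) = (37/21). Reduce: 37 ≡ 16 (mod 21). Now have (16/21).
Factor out 2: 16 = 2^4. Since 21 ≡ 5 (mod 8), (2/21) = -1, and (2/21)^4 = +1. Now have (1/21).
(1/21) = 1. Collecting the sign factors: 1.
(21/37) = 1, and 37 is prime, so 21 is a quadratic residue mod 37.

yes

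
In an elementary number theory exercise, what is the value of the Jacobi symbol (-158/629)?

(-158/629)
  = (471/629)    [-158 ≡ 471 mod 629]
  = (629/471)    [QR: 629 ≡ 1 mod 4, sign kept]
  = (158/471)    [629 ≡ 158 mod 471]
  = (79/471)    [471 ≡ 7 mod 8 ⇒ (2/471) = +1]
  = -(471/79)    [QR: both ≡ 3 mod 4, sign flips]
  = -(76/79)    [471 ≡ 76 mod 79]
  = -(19/79)    [79 ≡ 7 mod 8 ⇒ (2/79)^2 = +1]
  = (79/19)    [QR: both ≡ 3 mod 4, sign flips]
  = (3/19)    [79 ≡ 3 mod 19]
  = -(19/3)    [QR: both ≡ 3 mod 4, sign flips]
  = -(1/3)    [19 ≡ 1 mod 3]
  = -1    [(1/3) = 1]

-1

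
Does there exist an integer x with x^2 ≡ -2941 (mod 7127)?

(-2941/7127)
  = -(2941/7127)    [7127 ≡ 3 mod 4 ⇒ (-1/7127) = -1]
  = -(7127/2941)    [QR: 2941 ≡ 1 mod 4, sign kept]
  = -(1245/2941)    [7127 ≡ 1245 mod 2941]
  = -(2941/1245)    [QR: 1245 ≡ 1 mod 4, sign kept]
  = -(451/1245)    [2941 ≡ 451 mod 1245]
  = -(1245/451)    [QR: 1245 ≡ 1 mod 4, sign kept]
  = -(343/451)    [1245 ≡ 343 mod 451]
  = (451/343)    [QR: both ≡ 3 mod 4, sign flips]
  = (108/343)    [451 ≡ 108 mod 343]
  = (27/343)    [343 ≡ 7 mod 8 ⇒ (2/343)^2 = +1]
  = -(343/27)    [QR: both ≡ 3 mod 4, sign flips]
  = -(19/27)    [343 ≡ 19 mod 27]
  = (27/19)    [QR: both ≡ 3 mod 4, sign flips]
  = (8/19)    [27 ≡ 8 mod 19]
  = -(1/19)    [19 ≡ 3 mod 8 ⇒ (2/19)^3 = -1]
  = -1    [(1/19) = 1]
(-2941/7127) = -1, and 7127 is prime, so -2941 is not a quadratic residue mod 7127.

no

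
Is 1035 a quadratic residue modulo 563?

no

(1035|563)
  = (472|563)    [1035 ≡ 472 mod 563]
  = -(59|563)    [563 ≡ 3 mod 8 ⇒ (2|563)^3 = -1]
  = (563|59)    [QR: both ≡ 3 mod 4, sign flips]
  = (32|59)    [563 ≡ 32 mod 59]
  = -(1|59)    [59 ≡ 3 mod 8 ⇒ (2|59)^5 = -1]
  = -1    [(1|59) = 1]
The Legendre symbol is -1, so x^2 ≡ 1035 (mod 563) has no solution.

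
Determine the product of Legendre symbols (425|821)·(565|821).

By multiplicativity, (425·565|821) = (425|821)·(565|821).
First factor (425|821):
(425|821)
  = (821|425)    [QR: 425 ≡ 1 mod 4, sign kept]
  = (396|425)    [821 ≡ 396 mod 425]
  = (99|425)    [425 ≡ 1 mod 8 ⇒ (2|425)^2 = +1]
  = (425|99)    [QR: 425 ≡ 1 mod 4, sign kept]
  = (29|99)    [425 ≡ 29 mod 99]
  = (99|29)    [QR: 29 ≡ 1 mod 4, sign kept]
  = (12|29)    [99 ≡ 12 mod 29]
  = (3|29)    [29 ≡ 5 mod 8 ⇒ (2|29)^2 = +1]
  = (29|3)    [QR: 29 ≡ 1 mod 4, sign kept]
  = (2|3)    [29 ≡ 2 mod 3]
  = -(1|3)    [3 ≡ 3 mod 8 ⇒ (2|3) = -1]
  = -1    [(1|3) = 1]
Second factor (565|821):
(565|821)
  = (821|565)    [QR: 565 ≡ 1 mod 4, sign kept]
  = (256|565)    [821 ≡ 256 mod 565]
  = (1|565)    [565 ≡ 5 mod 8 ⇒ (2|565)^8 = +1]
  = 1    [(1|565) = 1]
Product: (-1)·(1) = -1.

-1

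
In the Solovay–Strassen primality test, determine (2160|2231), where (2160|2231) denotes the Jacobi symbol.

Factor out 2: 2160 = 2^4·135. Since 2231 ≡ 7 (mod 8), (2|2231) = +1, and (2|2231)^4 = +1. Now have (135|2231).
Both 135 ≡ 3 and 2231 ≡ 3 (mod 4), so reciprocity gives (135|2231) = -(2231|135). Reduce: 2231 ≡ 71 (mod 135). Now have -(71|135).
Both 71 ≡ 3 and 135 ≡ 3 (mod 4), so reciprocity gives (71|135) = -(135|71). Reduce: 135 ≡ 64 (mod 71). Now have (64|71).
Factor out 2: 64 = 2^6. Since 71 ≡ 7 (mod 8), (2|71) = +1, and (2|71)^6 = +1. Now have (1|71).
(1|71) = 1. Collecting the sign factors: 1.

1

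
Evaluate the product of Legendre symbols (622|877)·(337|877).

-1

By multiplicativity, (622·337|877) = (622|877)·(337|877).
First factor (622|877):
(622|877)
  = -(311|877)    [877 ≡ 5 mod 8 ⇒ (2|877) = -1]
  = -(877|311)    [QR: 877 ≡ 1 mod 4, sign kept]
  = -(255|311)    [877 ≡ 255 mod 311]
  = (311|255)    [QR: both ≡ 3 mod 4, sign flips]
  = (56|255)    [311 ≡ 56 mod 255]
  = (7|255)    [255 ≡ 7 mod 8 ⇒ (2|255)^3 = +1]
  = -(255|7)    [QR: both ≡ 3 mod 4, sign flips]
  = -(3|7)    [255 ≡ 3 mod 7]
  = (7|3)    [QR: both ≡ 3 mod 4, sign flips]
  = (1|3)    [7 ≡ 1 mod 3]
  = 1    [(1|3) = 1]
Second factor (337|877):
(337|877)
  = (877|337)    [QR: 337 ≡ 1 mod 4, sign kept]
  = (203|337)    [877 ≡ 203 mod 337]
  = (337|203)    [QR: 337 ≡ 1 mod 4, sign kept]
  = (134|203)    [337 ≡ 134 mod 203]
  = -(67|203)    [203 ≡ 3 mod 8 ⇒ (2|203) = -1]
  = (203|67)    [QR: both ≡ 3 mod 4, sign flips]
  = (2|67)    [203 ≡ 2 mod 67]
  = -(1|67)    [67 ≡ 3 mod 8 ⇒ (2|67) = -1]
  = -1    [(1|67) = 1]
Product: (1)·(-1) = -1.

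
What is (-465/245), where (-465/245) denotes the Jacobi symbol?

0

Reduce the numerator: -465 ≡ 25 (mod 245), so (-465/245) = (25/245).
25 ≡ 1 (mod 4), so quadratic reciprocity gives (25/245) = (245/25). Reduce: 245 ≡ 20 (mod 25). Now have (20/25).
Factor out 2: 20 = 2^2·5. Since 25 ≡ 1 (mod 8), (2/25) = +1, and (2/25)^2 = +1. Now have (5/25).
5 ≡ 1 (mod 4), so quadratic reciprocity gives (5/25) = (25/5). Reduce: 25 ≡ 0 (mod 5). Now have (0/5).
The numerator is now 0 with denominator 5 > 1: the symbol is 0.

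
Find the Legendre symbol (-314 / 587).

-1

Pull out -1: (-314 / 587) = (-1 / 587)·(314 / 587). Since 587 ≡ 3 (mod 4), (-1 / 587) = -1. Now have -(314 / 587).
Factor out 2: 314 = 2·157. Since 587 ≡ 3 (mod 8), (2 / 587) = -1. Now have (157 / 587).
157 ≡ 1 (mod 4), so quadratic reciprocity gives (157 / 587) = (587 / 157). Reduce: 587 ≡ 116 (mod 157). Now have (116 / 157).
Factor out 2: 116 = 2^2·29. Since 157 ≡ 5 (mod 8), (2 / 157) = -1, and (2 / 157)^2 = +1. Now have (29 / 157).
29 ≡ 1 (mod 4), so quadratic reciprocity gives (29 / 157) = (157 / 29). Reduce: 157 ≡ 12 (mod 29). Now have (12 / 29).
Factor out 2: 12 = 2^2·3. Since 29 ≡ 5 (mod 8), (2 / 29) = -1, and (2 / 29)^2 = +1. Now have (3 / 29).
29 ≡ 1 (mod 4), so quadratic reciprocity gives (3 / 29) = (29 / 3). Reduce: 29 ≡ 2 (mod 3). Now have (2 / 3).
Factor out 2: 2 = 2. Since 3 ≡ 3 (mod 8), (2 / 3) = -1. Now have -(1 / 3).
(1 / 3) = 1. Collecting the sign factors: -1.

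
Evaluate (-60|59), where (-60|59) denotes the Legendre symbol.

-1

(-60|59)
  = (58|59)    [-60 ≡ 58 mod 59]
  = -(29|59)    [59 ≡ 3 mod 8 ⇒ (2|59) = -1]
  = -(59|29)    [QR: 29 ≡ 1 mod 4, sign kept]
  = -(1|29)    [59 ≡ 1 mod 29]
  = -1    [(1|29) = 1]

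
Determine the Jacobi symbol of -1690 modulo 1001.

(-1690/1001)
  = (312/1001)    [-1690 ≡ 312 mod 1001]
  = (39/1001)    [1001 ≡ 1 mod 8 ⇒ (2/1001)^3 = +1]
  = (1001/39)    [QR: 1001 ≡ 1 mod 4, sign kept]
  = (26/39)    [1001 ≡ 26 mod 39]
  = (13/39)    [39 ≡ 7 mod 8 ⇒ (2/39) = +1]
  = (39/13)    [QR: 13 ≡ 1 mod 4, sign kept]
  = (0/13)    [39 ≡ 0 mod 13]
  = 0    [numerator 0, gcd > 1]

0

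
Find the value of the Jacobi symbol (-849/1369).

Pull out -1: (-849/1369) = (-1/1369)·(849/1369). Since 1369 ≡ 1 (mod 4), (-1/1369) = +1. Now have (849/1369).
849 ≡ 1 (mod 4), so quadratic reciprocity gives (849/1369) = (1369/849). Reduce: 1369 ≡ 520 (mod 849). Now have (520/849).
Factor out 2: 520 = 2^3·65. Since 849 ≡ 1 (mod 8), (2/849) = +1, and (2/849)^3 = +1. Now have (65/849).
65 ≡ 1 (mod 4), so quadratic reciprocity gives (65/849) = (849/65). Reduce: 849 ≡ 4 (mod 65). Now have (4/65).
Factor out 2: 4 = 2^2. Since 65 ≡ 1 (mod 8), (2/65) = +1, and (2/65)^2 = +1. Now have (1/65).
(1/65) = 1. Collecting the sign factors: 1.

1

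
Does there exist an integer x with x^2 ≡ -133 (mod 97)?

(-133/97)
  = (61/97)    [-133 ≡ 61 mod 97]
  = (97/61)    [QR: 61 ≡ 1 mod 4, sign kept]
  = (36/61)    [97 ≡ 36 mod 61]
  = (9/61)    [61 ≡ 5 mod 8 ⇒ (2/61)^2 = +1]
  = (61/9)    [QR: 9 ≡ 1 mod 4, sign kept]
  = (7/9)    [61 ≡ 7 mod 9]
  = (9/7)    [QR: 9 ≡ 1 mod 4, sign kept]
  = (2/7)    [9 ≡ 2 mod 7]
  = (1/7)    [7 ≡ 7 mod 8 ⇒ (2/7) = +1]
  = 1    [(1/7) = 1]
(-133/97) = 1, and 97 is prime, so -133 is a quadratic residue mod 97.

yes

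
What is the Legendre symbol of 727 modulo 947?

Both 727 ≡ 3 and 947 ≡ 3 (mod 4), so reciprocity gives (727|947) = -(947|727). Reduce: 947 ≡ 220 (mod 727). Now have -(220|727).
Factor out 2: 220 = 2^2·55. Since 727 ≡ 7 (mod 8), (2|727) = +1, and (2|727)^2 = +1. Now have -(55|727).
Both 55 ≡ 3 and 727 ≡ 3 (mod 4), so reciprocity gives (55|727) = -(727|55). Reduce: 727 ≡ 12 (mod 55). Now have (12|55).
Factor out 2: 12 = 2^2·3. Since 55 ≡ 7 (mod 8), (2|55) = +1, and (2|55)^2 = +1. Now have (3|55).
Both 3 ≡ 3 and 55 ≡ 3 (mod 4), so reciprocity gives (3|55) = -(55|3). Reduce: 55 ≡ 1 (mod 3). Now have -(1|3).
(1|3) = 1. Collecting the sign factors: -1.

-1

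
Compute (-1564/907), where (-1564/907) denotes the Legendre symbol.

1

(-1564/907)
  = (250/907)    [-1564 ≡ 250 mod 907]
  = -(125/907)    [907 ≡ 3 mod 8 ⇒ (2/907) = -1]
  = -(907/125)    [QR: 125 ≡ 1 mod 4, sign kept]
  = -(32/125)    [907 ≡ 32 mod 125]
  = (1/125)    [125 ≡ 5 mod 8 ⇒ (2/125)^5 = -1]
  = 1    [(1/125) = 1]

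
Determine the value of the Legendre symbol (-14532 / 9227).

-1

Pull out -1: (-14532 / 9227) = (-1 / 9227)·(14532 / 9227). Since 9227 ≡ 3 (mod 4), (-1 / 9227) = -1. Now have -(14532 / 9227).
Reduce the numerator: 14532 ≡ 5305 (mod 9227), so (14532 / 9227) = (5305 / 9227).
5305 ≡ 1 (mod 4), so quadratic reciprocity gives (5305 / 9227) = (9227 / 5305). Reduce: 9227 ≡ 3922 (mod 5305). Now have -(3922 / 5305).
Factor out 2: 3922 = 2·1961. Since 5305 ≡ 1 (mod 8), (2 / 5305) = +1. Now have -(1961 / 5305).
1961 ≡ 1 (mod 4), so quadratic reciprocity gives (1961 / 5305) = (5305 / 1961). Reduce: 5305 ≡ 1383 (mod 1961). Now have -(1383 / 1961).
1961 ≡ 1 (mod 4), so quadratic reciprocity gives (1383 / 1961) = (1961 / 1383). Reduce: 1961 ≡ 578 (mod 1383). Now have -(578 / 1383).
Factor out 2: 578 = 2·289. Since 1383 ≡ 7 (mod 8), (2 / 1383) = +1. Now have -(289 / 1383).
289 ≡ 1 (mod 4), so quadratic reciprocity gives (289 / 1383) = (1383 / 289). Reduce: 1383 ≡ 227 (mod 289). Now have -(227 / 289).
289 ≡ 1 (mod 4), so quadratic reciprocity gives (227 / 289) = (289 / 227). Reduce: 289 ≡ 62 (mod 227). Now have -(62 / 227).
Factor out 2: 62 = 2·31. Since 227 ≡ 3 (mod 8), (2 / 227) = -1. Now have (31 / 227).
Both 31 ≡ 3 and 227 ≡ 3 (mod 4), so reciprocity gives (31 / 227) = -(227 / 31). Reduce: 227 ≡ 10 (mod 31). Now have -(10 / 31).
Factor out 2: 10 = 2·5. Since 31 ≡ 7 (mod 8), (2 / 31) = +1. Now have -(5 / 31).
5 ≡ 1 (mod 4), so quadratic reciprocity gives (5 / 31) = (31 / 5). Reduce: 31 ≡ 1 (mod 5). Now have -(1 / 5).
(1 / 5) = 1. Collecting the sign factors: -1.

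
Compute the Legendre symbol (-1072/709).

1

(-1072/709)
  = (1072/709)    [709 ≡ 1 mod 4 ⇒ (-1/709) = +1]
  = (363/709)    [1072 ≡ 363 mod 709]
  = (709/363)    [QR: 709 ≡ 1 mod 4, sign kept]
  = (346/363)    [709 ≡ 346 mod 363]
  = -(173/363)    [363 ≡ 3 mod 8 ⇒ (2/363) = -1]
  = -(363/173)    [QR: 173 ≡ 1 mod 4, sign kept]
  = -(17/173)    [363 ≡ 17 mod 173]
  = -(173/17)    [QR: 17 ≡ 1 mod 4, sign kept]
  = -(3/17)    [173 ≡ 3 mod 17]
  = -(17/3)    [QR: 17 ≡ 1 mod 4, sign kept]
  = -(2/3)    [17 ≡ 2 mod 3]
  = (1/3)    [3 ≡ 3 mod 8 ⇒ (2/3) = -1]
  = 1    [(1/3) = 1]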